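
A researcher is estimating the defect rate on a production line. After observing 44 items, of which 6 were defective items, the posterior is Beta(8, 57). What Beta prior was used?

Beta is conjugate to the binomial likelihood: posterior = Beta(α+s, β+f).
Subtract the data counts: 8−6=2, 57−38=19.

Beta(2, 19)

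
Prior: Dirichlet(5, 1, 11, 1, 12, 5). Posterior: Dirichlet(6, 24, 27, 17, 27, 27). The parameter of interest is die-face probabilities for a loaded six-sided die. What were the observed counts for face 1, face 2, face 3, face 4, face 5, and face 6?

For a Dirichlet(α) prior with multinomial counts c, the posterior is Dirichlet(α + c) componentwise.
Counts are posterior − prior componentwise: 6−5=1, 24−1=23, 27−11=16, 17−1=16, 27−12=15, 27−5=22.

counts (1, 23, 16, 16, 15, 22)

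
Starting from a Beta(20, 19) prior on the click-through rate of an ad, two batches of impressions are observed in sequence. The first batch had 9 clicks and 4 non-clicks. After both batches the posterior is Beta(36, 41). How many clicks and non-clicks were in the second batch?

7 clicks and 18 non-clicks

Sequential conjugate updates are equivalent to a single update on the pooled data, so total successes = posterior α − prior α and total failures = posterior β − prior β.
Total across both batches: 36−20=16 clicks, 41−19=22 non-clicks.
Subtract the first batch: 16−9=7 clicks and 22−4=18 non-clicks.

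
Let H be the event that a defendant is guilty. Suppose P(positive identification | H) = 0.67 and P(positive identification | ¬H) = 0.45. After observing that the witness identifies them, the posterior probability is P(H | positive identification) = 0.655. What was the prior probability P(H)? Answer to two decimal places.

In odds form, posterior odds = prior odds × likelihood ratio, so prior odds = posterior odds ÷ LR.
Posterior odds = 0.655/(1−0.655) = 1.8986. LR = 0.67/0.45 = 1.4889.
Prior odds = 1.8986/1.4889 = 1.2752, so P(H) = 1.2752/(1+1.2752) ≈ 0.56.

P(H) = 0.56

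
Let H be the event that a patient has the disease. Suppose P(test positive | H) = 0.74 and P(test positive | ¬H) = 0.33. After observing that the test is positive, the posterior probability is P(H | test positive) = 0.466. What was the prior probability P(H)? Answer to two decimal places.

In odds form, posterior odds = prior odds × likelihood ratio, so prior odds = posterior odds ÷ LR.
Posterior odds = 0.466/(1−0.466) = 0.8727. LR = 0.74/0.33 = 2.2424.
Prior odds = 0.8727/2.2424 = 0.3892, so P(H) = 0.3892/(1+0.3892) ≈ 0.28.

P(H) = 0.28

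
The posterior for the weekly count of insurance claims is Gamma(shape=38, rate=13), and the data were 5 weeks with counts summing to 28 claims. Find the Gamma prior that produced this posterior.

Gamma(shape=10, rate=8)

A Gamma(α, β) prior (rate parametrization) on a Poisson rate with n observations summing to S gives posterior Gamma(α+S, β+n).
So α = 38 − 28 = 10 and β = 13 − 5 = 8.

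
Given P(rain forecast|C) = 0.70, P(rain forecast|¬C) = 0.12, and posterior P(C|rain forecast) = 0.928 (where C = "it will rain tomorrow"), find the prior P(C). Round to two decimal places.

P(C) = 0.69

Bayes' rule in odds form gives O(C|E) = O(C)·[P(E|C)/P(E|¬C)], hence O(C) = O(C|E)/LR.
Posterior odds = 0.928/(1−0.928) = 12.8889. LR = 0.70/0.12 = 5.8333.
Prior odds = 12.8889/5.8333 = 2.2095, so P(C) = 2.2095/(1+2.2095) ≈ 0.69.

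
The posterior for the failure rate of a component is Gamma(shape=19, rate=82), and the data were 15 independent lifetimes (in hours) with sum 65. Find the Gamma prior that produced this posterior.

Gamma(shape=4, rate=17)

For an exponential likelihood with a Gamma(α, β) prior on the rate, n observations with total T give posterior Gamma(α+n, β+T).
So α = 19 − 15 = 4 and β = 82 − 65 = 17.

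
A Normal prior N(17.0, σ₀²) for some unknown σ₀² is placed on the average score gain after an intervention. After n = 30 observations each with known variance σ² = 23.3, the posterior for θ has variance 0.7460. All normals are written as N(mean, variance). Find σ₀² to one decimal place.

For the Normal–Normal model with known σ², precisions add: τ_n = τ₀ + n/σ².
So 1/σ₀² = 1/0.7460 − 30/23.3 = 1.340483 − 1.287554 = 0.052929.
Hence σ₀² = 1/0.052929 ≈ 18.9.

σ₀² = 18.9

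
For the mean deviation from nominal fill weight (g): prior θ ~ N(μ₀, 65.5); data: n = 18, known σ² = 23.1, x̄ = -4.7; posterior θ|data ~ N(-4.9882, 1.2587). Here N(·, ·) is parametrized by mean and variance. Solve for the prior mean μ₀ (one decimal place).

The posterior mean is a precision-weighted average: μ_n = (τ₀μ₀ + τ_data·x̄)/(τ₀+τ_data), with τ₀=1/σ₀² and τ_data=n/σ².
Here τ₀ = 1/65.5 = 0.015267 and τ_data = 18/23.1 = 0.779221, so τ_n = 0.794488.
Rearranging for μ₀: μ₀ = (μ_n·τ_n − τ_data·x̄)/τ₀ = (-4.9882·0.794488 − 0.779221·-4.7) / 0.015267 = -0.300726/0.015267 ≈ -19.7.

μ₀ = -19.7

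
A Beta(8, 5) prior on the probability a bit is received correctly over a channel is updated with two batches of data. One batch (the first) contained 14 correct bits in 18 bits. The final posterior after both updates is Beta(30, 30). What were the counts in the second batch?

8 correct bits and 21 errors

Sequential conjugate updates are equivalent to a single update on the pooled data, so total successes = posterior α − prior α and total failures = posterior β − prior β.
Total across both batches: 30−8=22 correct bits, 30−5=25 errors.
Subtract the first batch: 22−14=8 correct bits and 25−4=21 errors.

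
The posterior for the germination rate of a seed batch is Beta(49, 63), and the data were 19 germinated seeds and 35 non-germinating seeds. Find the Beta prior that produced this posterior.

Beta(30, 28)

A Beta(α, β) prior with s successes and f failures in binomial data gives a Beta(α+s, β+f) posterior.
So α = 49 − 19 = 30 and β = 63 − 35 = 28.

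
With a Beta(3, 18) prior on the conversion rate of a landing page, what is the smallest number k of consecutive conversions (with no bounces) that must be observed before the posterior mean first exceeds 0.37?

k = 8

After k conversions and 0 bounces the posterior is Beta(3+k, 18), with mean (3+k)/(3+18+k).
Set (3+k)/(21+k) > 0.37 and solve: k > (0.37·21 − 3)/(1 − 0.37) = 7.571.
The smallest integer exceeding 7.571 is 8.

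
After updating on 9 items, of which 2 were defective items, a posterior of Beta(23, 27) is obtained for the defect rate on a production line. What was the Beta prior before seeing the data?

Beta is conjugate to the binomial likelihood: posterior = Beta(α+s, β+f).
So α = 23 − 2 = 21 and β = 27 − 7 = 20.

Beta(21, 20)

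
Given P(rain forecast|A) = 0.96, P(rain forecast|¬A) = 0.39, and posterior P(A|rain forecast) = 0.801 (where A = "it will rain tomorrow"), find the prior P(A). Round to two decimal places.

In odds form, posterior odds = prior odds × likelihood ratio, so prior odds = posterior odds ÷ LR.
Posterior odds = 0.801/(1−0.801) = 4.0251. LR = 0.96/0.39 = 2.4615.
Prior odds = 4.0251/2.4615 = 1.6352, so P(A) = 1.6352/(1+1.6352) ≈ 0.62.

P(A) = 0.62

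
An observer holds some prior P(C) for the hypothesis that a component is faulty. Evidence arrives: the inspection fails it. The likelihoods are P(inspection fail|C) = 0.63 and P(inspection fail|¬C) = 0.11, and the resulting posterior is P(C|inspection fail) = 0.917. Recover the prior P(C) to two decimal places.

In odds form, posterior odds = prior odds × likelihood ratio, so prior odds = posterior odds ÷ LR.
Posterior odds = 0.917/(1−0.917) = 11.0482. LR = 0.63/0.11 = 5.7273.
Prior odds = 11.0482/5.7273 = 1.9290, so P(C) = 1.9290/(1+1.9290) ≈ 0.66.

P(C) = 0.66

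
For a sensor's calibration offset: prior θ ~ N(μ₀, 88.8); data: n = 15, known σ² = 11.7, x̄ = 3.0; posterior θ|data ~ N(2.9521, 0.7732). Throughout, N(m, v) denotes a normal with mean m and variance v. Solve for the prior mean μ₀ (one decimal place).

The posterior mean is a precision-weighted average: μ_n = (τ₀μ₀ + τ_data·x̄)/(τ₀+τ_data), with τ₀=1/σ₀² and τ_data=n/σ².
Here τ₀ = 1/88.8 = 0.011261 and τ_data = 15/11.7 = 1.282051, so τ_n = 1.293312.
Rearranging for μ₀: μ₀ = (μ_n·τ_n − τ_data·x̄)/τ₀ = (2.9521·1.293312 − 1.282051·3.0) / 0.011261 = -0.028167/0.011261 ≈ -2.5.

μ₀ = -2.5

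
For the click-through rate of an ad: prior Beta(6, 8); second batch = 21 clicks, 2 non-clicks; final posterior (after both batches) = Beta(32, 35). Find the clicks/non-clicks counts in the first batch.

Sequential conjugate updates are equivalent to a single update on the pooled data, so total successes = posterior α − prior α and total failures = posterior β − prior β.
Total across both batches: 32−6=26 clicks, 35−8=27 non-clicks.
Subtract the second batch: 26−21=5 clicks and 27−2=25 non-clicks.

5 clicks and 25 non-clicks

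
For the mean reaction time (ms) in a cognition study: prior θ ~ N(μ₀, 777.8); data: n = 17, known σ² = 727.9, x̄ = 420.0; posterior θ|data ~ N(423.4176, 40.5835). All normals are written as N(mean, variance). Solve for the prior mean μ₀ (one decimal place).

μ₀ = 485.5

With known observation variance, the Normal–Normal posterior has precision τ_n = τ₀ + n/σ² and mean μ_n = (τ₀μ₀ + (n/σ²)x̄)/τ_n.
Here τ₀ = 1/777.8 = 0.001286 and τ_data = 17/727.9 = 0.023355, so τ_n = 0.024641.
Rearranging for μ₀: μ₀ = (μ_n·τ_n − τ_data·x̄)/τ₀ = (423.4176·0.024641 − 0.023355·420.0) / 0.001286 = 0.624333/0.001286 ≈ 485.5.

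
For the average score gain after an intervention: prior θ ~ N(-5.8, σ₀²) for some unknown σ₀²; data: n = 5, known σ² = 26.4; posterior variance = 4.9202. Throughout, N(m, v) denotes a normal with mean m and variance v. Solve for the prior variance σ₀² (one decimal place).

σ₀² = 72.2

For the Normal–Normal model with known σ², precisions add: τ_n = τ₀ + n/σ².
So 1/σ₀² = 1/4.9202 − 5/26.4 = 0.203244 − 0.189394 = 0.013850.
Hence σ₀² = 1/0.013850 ≈ 72.2.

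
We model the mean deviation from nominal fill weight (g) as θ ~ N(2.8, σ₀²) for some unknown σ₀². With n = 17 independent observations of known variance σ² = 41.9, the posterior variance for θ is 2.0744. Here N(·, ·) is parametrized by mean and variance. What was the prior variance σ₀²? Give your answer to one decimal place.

σ₀² = 13.1

For the Normal–Normal model with known σ², precisions add: τ_n = τ₀ + n/σ².
So 1/σ₀² = 1/2.0744 − 17/41.9 = 0.482067 − 0.405728 = 0.076339.
Hence σ₀² = 1/0.076339 ≈ 13.1.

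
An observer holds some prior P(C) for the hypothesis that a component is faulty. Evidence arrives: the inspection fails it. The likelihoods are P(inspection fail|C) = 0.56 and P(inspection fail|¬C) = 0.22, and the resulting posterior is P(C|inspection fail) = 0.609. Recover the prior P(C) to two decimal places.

Bayes' rule in odds form gives O(C|E) = O(C)·[P(E|C)/P(E|¬C)], hence O(C) = O(C|E)/LR.
Posterior odds = 0.609/(1−0.609) = 1.5575. LR = 0.56/0.22 = 2.5455.
Prior odds = 1.5575/2.5455 = 0.6119, so P(C) = 0.6119/(1+0.6119) ≈ 0.38.

P(C) = 0.38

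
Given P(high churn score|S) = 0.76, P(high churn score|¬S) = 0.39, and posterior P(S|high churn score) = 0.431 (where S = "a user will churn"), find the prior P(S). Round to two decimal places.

Bayes' rule in odds form gives O(S|E) = O(S)·[P(E|S)/P(E|¬S)], hence O(S) = O(S|E)/LR.
Posterior odds = 0.431/(1−0.431) = 0.7575. LR = 0.76/0.39 = 1.9487.
Prior odds = 0.7575/1.9487 = 0.3887, so P(S) = 0.3887/(1+0.3887) ≈ 0.28.

P(S) = 0.28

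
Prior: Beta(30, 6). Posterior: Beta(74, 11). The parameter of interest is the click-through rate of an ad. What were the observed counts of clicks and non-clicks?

Beta is conjugate to the binomial likelihood: posterior = Beta(a+s, b+f).
So s = 74 − 30 = 44 and f = 11 − 6 = 5.

44 clicks and 5 non-clicks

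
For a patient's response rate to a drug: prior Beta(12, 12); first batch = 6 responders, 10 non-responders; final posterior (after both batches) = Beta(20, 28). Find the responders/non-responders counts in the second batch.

2 responders and 6 non-responders

Sequential conjugate updates are equivalent to a single update on the pooled data, so total successes = posterior α − prior α and total failures = posterior β − prior β.
Total across both batches: 20−12=8 responders, 28−12=16 non-responders.
Subtract the first batch: 8−6=2 responders and 16−10=6 non-responders.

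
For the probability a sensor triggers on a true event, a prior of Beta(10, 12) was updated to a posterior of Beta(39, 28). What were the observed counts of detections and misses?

29 detections and 16 misses

Beta is conjugate to the binomial likelihood: posterior = Beta(a+s, b+f).
Match parameters: s=39−10=29, f=28−12=16.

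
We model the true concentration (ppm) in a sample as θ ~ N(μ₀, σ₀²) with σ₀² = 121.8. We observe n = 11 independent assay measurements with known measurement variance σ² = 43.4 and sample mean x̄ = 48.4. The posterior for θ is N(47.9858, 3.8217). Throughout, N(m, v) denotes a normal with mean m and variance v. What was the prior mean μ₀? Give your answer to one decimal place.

The posterior mean is a precision-weighted average: μ_n = (τ₀μ₀ + τ_data·x̄)/(τ₀+τ_data), with τ₀=1/σ₀² and τ_data=n/σ².
Here τ₀ = 1/121.8 = 0.008210 and τ_data = 11/43.4 = 0.253456, so τ_n = 0.261666.
Rearranging for μ₀: μ₀ = (μ_n·τ_n − τ_data·x̄)/τ₀ = (47.9858·0.261666 − 0.253456·48.4) / 0.008210 = 0.288982/0.008210 ≈ 35.2.

μ₀ = 35.2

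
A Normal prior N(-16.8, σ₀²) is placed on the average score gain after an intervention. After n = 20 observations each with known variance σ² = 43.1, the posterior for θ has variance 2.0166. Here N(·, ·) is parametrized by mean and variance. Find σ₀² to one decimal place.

σ₀² = 31.4

Posterior precision equals prior precision plus data precision: 1/σ_n² = 1/σ₀² + n/σ².
So 1/σ₀² = 1/2.0166 − 20/43.1 = 0.495884 − 0.464037 = 0.031847.
Hence σ₀² = 1/0.031847 ≈ 31.4.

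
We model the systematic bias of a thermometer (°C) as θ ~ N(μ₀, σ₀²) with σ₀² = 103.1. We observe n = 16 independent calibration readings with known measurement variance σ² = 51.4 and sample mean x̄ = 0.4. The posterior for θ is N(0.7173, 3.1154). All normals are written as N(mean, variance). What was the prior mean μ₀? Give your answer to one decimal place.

μ₀ = 10.9

With known observation variance, the Normal–Normal posterior has precision τ_n = τ₀ + n/σ² and mean μ_n = (τ₀μ₀ + (n/σ²)x̄)/τ_n.
Here τ₀ = 1/103.1 = 0.009699 and τ_data = 16/51.4 = 0.311284, so τ_n = 0.320983.
Rearranging for μ₀: μ₀ = (μ_n·τ_n − τ_data·x̄)/τ₀ = (0.7173·0.320983 − 0.311284·0.4) / 0.009699 = 0.105728/0.009699 ≈ 10.9.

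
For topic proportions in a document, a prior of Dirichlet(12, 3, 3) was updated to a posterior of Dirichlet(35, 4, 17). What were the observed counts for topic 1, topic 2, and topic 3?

counts (23, 1, 14)

For a Dirichlet(α) prior with multinomial counts c, the posterior is Dirichlet(α + c) componentwise.
Counts are posterior − prior componentwise: 35−12=23, 4−3=1, 17−3=14.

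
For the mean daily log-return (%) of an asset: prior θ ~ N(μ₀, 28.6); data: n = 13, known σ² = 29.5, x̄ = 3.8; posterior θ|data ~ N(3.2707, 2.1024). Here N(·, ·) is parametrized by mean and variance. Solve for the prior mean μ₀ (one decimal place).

With known observation variance, the Normal–Normal posterior has precision τ_n = τ₀ + n/σ² and mean μ_n = (τ₀μ₀ + (n/σ²)x̄)/τ_n.
Here τ₀ = 1/28.6 = 0.034965 and τ_data = 13/29.5 = 0.440678, so τ_n = 0.475643.
Rearranging for μ₀: μ₀ = (μ_n·τ_n − τ_data·x̄)/τ₀ = (3.2707·0.475643 − 0.440678·3.8) / 0.034965 = -0.118891/0.034965 ≈ -3.4.

μ₀ = -3.4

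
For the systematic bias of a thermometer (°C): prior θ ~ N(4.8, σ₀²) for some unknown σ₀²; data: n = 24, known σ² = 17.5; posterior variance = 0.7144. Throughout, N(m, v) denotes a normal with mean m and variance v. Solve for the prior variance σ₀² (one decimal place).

σ₀² = 35.3

Posterior precision equals prior precision plus data precision: 1/σ_n² = 1/σ₀² + n/σ².
So 1/σ₀² = 1/0.7144 − 24/17.5 = 1.399776 − 1.371429 = 0.028347.
Hence σ₀² = 1/0.028347 ≈ 35.3.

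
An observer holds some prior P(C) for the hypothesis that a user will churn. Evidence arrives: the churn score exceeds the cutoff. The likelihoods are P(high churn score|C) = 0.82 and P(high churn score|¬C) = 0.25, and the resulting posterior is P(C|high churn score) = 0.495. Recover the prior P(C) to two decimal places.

Bayes' rule in odds form gives O(C|E) = O(C)·[P(E|C)/P(E|¬C)], hence O(C) = O(C|E)/LR.
Posterior odds = 0.495/(1−0.495) = 0.9802. LR = 0.82/0.25 = 3.2800.
Prior odds = 0.9802/3.2800 = 0.2988, so P(C) = 0.2988/(1+0.2988) ≈ 0.23.

P(C) = 0.23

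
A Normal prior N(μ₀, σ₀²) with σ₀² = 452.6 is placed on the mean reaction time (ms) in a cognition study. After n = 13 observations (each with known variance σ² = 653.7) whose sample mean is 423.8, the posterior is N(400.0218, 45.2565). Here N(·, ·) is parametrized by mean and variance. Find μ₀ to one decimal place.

With known observation variance, the Normal–Normal posterior has precision τ_n = τ₀ + n/σ² and mean μ_n = (τ₀μ₀ + (n/σ²)x̄)/τ_n.
Here τ₀ = 1/452.6 = 0.002209 and τ_data = 13/653.7 = 0.019887, so τ_n = 0.022096.
Rearranging for μ₀: μ₀ = (μ_n·τ_n − τ_data·x̄)/τ₀ = (400.0218·0.022096 − 0.019887·423.8) / 0.002209 = 0.410771/0.002209 ≈ 186.0.

μ₀ = 186.0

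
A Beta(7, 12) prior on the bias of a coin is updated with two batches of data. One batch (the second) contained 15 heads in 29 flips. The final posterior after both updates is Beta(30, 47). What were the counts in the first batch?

8 heads and 21 tails

Sequential conjugate updates are equivalent to a single update on the pooled data, so total successes = posterior α − prior α and total failures = posterior β − prior β.
Total across both batches: 30−7=23 heads, 47−12=35 tails.
Subtract the second batch: 23−15=8 heads and 35−14=21 tails.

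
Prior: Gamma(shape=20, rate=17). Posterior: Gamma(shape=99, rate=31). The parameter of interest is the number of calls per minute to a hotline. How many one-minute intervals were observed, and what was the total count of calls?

Gamma–Poisson conjugacy: posterior shape = α + Σxᵢ, posterior rate = β + n.
Matching: Σxᵢ = 99 − 20 = 79 and n = 31 − 17 = 14.

n = 14 one-minute intervals with total 79 calls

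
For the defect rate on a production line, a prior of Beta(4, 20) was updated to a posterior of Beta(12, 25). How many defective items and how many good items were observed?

Under Beta–binomial conjugacy the posterior parameters are (α+s, β+f).
So s = 12 − 4 = 8 and f = 25 − 20 = 5.

8 defective items and 5 good items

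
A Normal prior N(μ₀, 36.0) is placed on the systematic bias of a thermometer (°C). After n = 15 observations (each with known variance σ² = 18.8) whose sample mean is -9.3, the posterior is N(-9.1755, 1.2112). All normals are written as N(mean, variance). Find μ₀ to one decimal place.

The posterior mean is a precision-weighted average: μ_n = (τ₀μ₀ + τ_data·x̄)/(τ₀+τ_data), with τ₀=1/σ₀² and τ_data=n/σ².
Here τ₀ = 1/36.0 = 0.027778 and τ_data = 15/18.8 = 0.797872, so τ_n = 0.825650.
Rearranging for μ₀: μ₀ = (μ_n·τ_n − τ_data·x̄)/τ₀ = (-9.1755·0.825650 − 0.797872·-9.3) / 0.027778 = -0.155542/0.027778 ≈ -5.6.

μ₀ = -5.6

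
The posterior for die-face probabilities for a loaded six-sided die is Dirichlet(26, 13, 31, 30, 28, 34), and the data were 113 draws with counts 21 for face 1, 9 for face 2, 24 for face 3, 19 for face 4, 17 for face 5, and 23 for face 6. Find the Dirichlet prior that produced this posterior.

Dirichlet(5, 4, 7, 11, 11, 11)

For a Dirichlet(α) prior with multinomial counts c, the posterior is Dirichlet(α + c) componentwise.
Subtract each count from the matching posterior parameter: 26−21=5, 13−9=4, 31−24=7, 30−19=11, 28−17=11, 34−23=11.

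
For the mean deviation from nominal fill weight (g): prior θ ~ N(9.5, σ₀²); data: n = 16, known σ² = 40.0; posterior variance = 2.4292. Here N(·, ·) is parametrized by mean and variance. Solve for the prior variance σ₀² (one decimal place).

σ₀² = 85.8

For the Normal–Normal model with known σ², precisions add: τ_n = τ₀ + n/σ².
So 1/σ₀² = 1/2.4292 − 16/40.0 = 0.411658 − 0.400000 = 0.011658.
Hence σ₀² = 1/0.011658 ≈ 85.8.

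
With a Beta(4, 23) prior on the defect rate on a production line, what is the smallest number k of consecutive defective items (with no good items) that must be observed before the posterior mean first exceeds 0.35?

After k defective items and 0 good items the posterior is Beta(4+k, 23), with mean (4+k)/(4+23+k).
Set (4+k)/(27+k) > 0.35 and solve: k > (0.35·27 − 4)/(1 − 0.35) = 8.385.
The smallest integer exceeding 8.385 is 9, and checking k=9: (13)/(36) = 0.3611 > 0.35.

k = 9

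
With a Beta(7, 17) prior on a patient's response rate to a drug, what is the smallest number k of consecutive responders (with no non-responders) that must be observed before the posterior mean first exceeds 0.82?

After k responders and 0 non-responders the posterior is Beta(7+k, 17), with mean (7+k)/(7+17+k).
Set (7+k)/(24+k) > 0.82 and solve: k > (0.82·24 − 7)/(1 − 0.82) = 70.444.
The smallest integer exceeding 70.444 is 71, and checking k=71: (78)/(95) = 0.8211 > 0.82.

k = 71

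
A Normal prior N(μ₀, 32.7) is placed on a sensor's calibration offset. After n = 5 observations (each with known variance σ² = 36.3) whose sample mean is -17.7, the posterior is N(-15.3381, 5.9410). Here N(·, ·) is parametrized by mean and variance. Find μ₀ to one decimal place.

μ₀ = -4.7

The posterior mean is a precision-weighted average: μ_n = (τ₀μ₀ + τ_data·x̄)/(τ₀+τ_data), with τ₀=1/σ₀² and τ_data=n/σ².
Here τ₀ = 1/32.7 = 0.030581 and τ_data = 5/36.3 = 0.137741, so τ_n = 0.168322.
Rearranging for μ₀: μ₀ = (μ_n·τ_n − τ_data·x̄)/τ₀ = (-15.3381·0.168322 − 0.137741·-17.7) / 0.030581 = -0.143724/0.030581 ≈ -4.7.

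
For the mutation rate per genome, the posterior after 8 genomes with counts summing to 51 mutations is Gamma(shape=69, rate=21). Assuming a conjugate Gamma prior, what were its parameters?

A Gamma(α, β) prior (rate parametrization) on a Poisson rate with n observations summing to S gives posterior Gamma(α+S, β+n).
So α = 69 − 51 = 18 and β = 21 − 8 = 13.

Gamma(shape=18, rate=13)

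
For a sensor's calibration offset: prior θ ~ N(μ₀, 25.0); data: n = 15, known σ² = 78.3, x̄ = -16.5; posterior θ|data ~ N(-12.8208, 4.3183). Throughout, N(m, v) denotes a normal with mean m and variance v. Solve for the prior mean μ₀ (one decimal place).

μ₀ = 4.8

With known observation variance, the Normal–Normal posterior has precision τ_n = τ₀ + n/σ² and mean μ_n = (τ₀μ₀ + (n/σ²)x̄)/τ_n.
Here τ₀ = 1/25.0 = 0.040000 and τ_data = 15/78.3 = 0.191571, so τ_n = 0.231571.
Rearranging for μ₀: μ₀ = (μ_n·τ_n − τ_data·x̄)/τ₀ = (-12.8208·0.231571 − 0.191571·-16.5) / 0.040000 = 0.191996/0.040000 ≈ 4.8.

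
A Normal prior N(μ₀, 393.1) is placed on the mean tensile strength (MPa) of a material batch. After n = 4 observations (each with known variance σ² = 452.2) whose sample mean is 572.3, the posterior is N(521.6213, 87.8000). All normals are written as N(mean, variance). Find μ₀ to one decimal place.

The posterior mean is a precision-weighted average: μ_n = (τ₀μ₀ + τ_data·x̄)/(τ₀+τ_data), with τ₀=1/σ₀² and τ_data=n/σ².
Here τ₀ = 1/393.1 = 0.002544 and τ_data = 4/452.2 = 0.008846, so τ_n = 0.011390.
Rearranging for μ₀: μ₀ = (μ_n·τ_n − τ_data·x̄)/τ₀ = (521.6213·0.011390 − 0.008846·572.3) / 0.002544 = 0.878701/0.002544 ≈ 345.4.

μ₀ = 345.4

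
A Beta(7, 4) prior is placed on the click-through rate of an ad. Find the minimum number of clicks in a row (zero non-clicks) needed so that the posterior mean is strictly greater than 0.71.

k = 3

After k clicks and 0 non-clicks the posterior is Beta(7+k, 4), with mean (7+k)/(7+4+k).
Set (7+k)/(11+k) > 0.71 and solve: k > (0.71·11 − 7)/(1 − 0.71) = 2.793.
The smallest integer exceeding 2.793 is 3.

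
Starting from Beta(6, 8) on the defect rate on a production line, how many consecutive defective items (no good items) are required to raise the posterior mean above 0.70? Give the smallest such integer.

k = 13

After k defective items and 0 good items the posterior is Beta(6+k, 8), with mean (6+k)/(6+8+k).
Set (6+k)/(14+k) > 0.70 and solve: k > (0.70·14 − 6)/(1 − 0.70) = 12.667.
The smallest integer exceeding 12.667 is 13.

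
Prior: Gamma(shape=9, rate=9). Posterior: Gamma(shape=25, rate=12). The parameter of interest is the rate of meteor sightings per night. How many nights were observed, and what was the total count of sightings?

n = 3 nights with total 16 sightings

A Gamma(α, β) prior (rate parametrization) on a Poisson rate with n observations summing to S gives posterior Gamma(α+S, β+n).
Matching: Σxᵢ = 25 − 9 = 16 and n = 12 − 9 = 3.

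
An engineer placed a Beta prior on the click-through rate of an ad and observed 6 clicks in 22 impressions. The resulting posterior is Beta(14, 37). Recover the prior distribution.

Beta(8, 21)

Under Beta–binomial conjugacy the posterior parameters are (a+s, b+f).
So a = 14 − 6 = 8 and b = 37 − 16 = 21.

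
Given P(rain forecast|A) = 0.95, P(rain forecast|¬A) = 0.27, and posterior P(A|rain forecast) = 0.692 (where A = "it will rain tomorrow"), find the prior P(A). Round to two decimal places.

P(A) = 0.39

In odds form, posterior odds = prior odds × likelihood ratio, so prior odds = posterior odds ÷ LR.
Posterior odds = 0.692/(1−0.692) = 2.2468. LR = 0.95/0.27 = 3.5185.
Prior odds = 2.2468/3.5185 = 0.6386, so P(A) = 0.6386/(1+0.6386) ≈ 0.39.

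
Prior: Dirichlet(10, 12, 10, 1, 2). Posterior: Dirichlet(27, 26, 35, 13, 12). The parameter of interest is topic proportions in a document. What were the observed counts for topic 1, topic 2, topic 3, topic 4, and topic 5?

For a Dirichlet(α) prior with multinomial counts c, the posterior is Dirichlet(α + c) componentwise.
Counts are posterior − prior componentwise: 27−10=17, 26−12=14, 35−10=25, 13−1=12, 12−2=10.

counts (17, 14, 25, 12, 10)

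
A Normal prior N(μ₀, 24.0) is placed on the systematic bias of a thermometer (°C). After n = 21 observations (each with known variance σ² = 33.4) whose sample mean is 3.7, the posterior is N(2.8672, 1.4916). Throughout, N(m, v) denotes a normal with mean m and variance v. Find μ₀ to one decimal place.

The posterior mean is a precision-weighted average: μ_n = (τ₀μ₀ + τ_data·x̄)/(τ₀+τ_data), with τ₀=1/σ₀² and τ_data=n/σ².
Here τ₀ = 1/24.0 = 0.041667 and τ_data = 21/33.4 = 0.628743, so τ_n = 0.670410.
Rearranging for μ₀: μ₀ = (μ_n·τ_n − τ_data·x̄)/τ₀ = (2.8672·0.670410 − 0.628743·3.7) / 0.041667 = -0.404150/0.041667 ≈ -9.7.

μ₀ = -9.7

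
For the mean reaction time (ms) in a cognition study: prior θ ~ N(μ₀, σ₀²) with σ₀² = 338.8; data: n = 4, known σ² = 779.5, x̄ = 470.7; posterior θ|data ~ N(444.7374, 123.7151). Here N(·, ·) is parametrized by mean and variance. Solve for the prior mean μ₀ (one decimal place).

μ₀ = 399.6

With known observation variance, the Normal–Normal posterior has precision τ_n = τ₀ + n/σ² and mean μ_n = (τ₀μ₀ + (n/σ²)x̄)/τ_n.
Here τ₀ = 1/338.8 = 0.002952 and τ_data = 4/779.5 = 0.005131, so τ_n = 0.008083.
Rearranging for μ₀: μ₀ = (μ_n·τ_n − τ_data·x̄)/τ₀ = (444.7374·0.008083 − 0.005131·470.7) / 0.002952 = 1.179651/0.002952 ≈ 399.6.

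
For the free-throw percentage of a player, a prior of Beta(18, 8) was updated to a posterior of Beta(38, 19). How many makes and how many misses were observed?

Beta is conjugate to the binomial likelihood: posterior = Beta(α+s, β+f).
So s = 38 − 18 = 20 and f = 19 − 8 = 11.

20 makes and 11 misses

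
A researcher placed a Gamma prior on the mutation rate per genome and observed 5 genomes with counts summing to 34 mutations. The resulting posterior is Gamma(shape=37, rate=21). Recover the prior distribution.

Gamma(shape=3, rate=16)

Gamma–Poisson conjugacy: posterior shape = α + Σxᵢ, posterior rate = β + n.
So α = 37 − 34 = 3 and β = 21 − 5 = 16.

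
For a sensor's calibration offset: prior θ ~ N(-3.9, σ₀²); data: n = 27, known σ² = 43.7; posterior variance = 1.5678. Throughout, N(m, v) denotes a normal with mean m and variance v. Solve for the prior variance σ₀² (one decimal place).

σ₀² = 50.0

For the Normal–Normal model with known σ², precisions add: τ_n = τ₀ + n/σ².
So 1/σ₀² = 1/1.5678 − 27/43.7 = 0.637836 − 0.617849 = 0.019987.
Hence σ₀² = 1/0.019987 ≈ 50.0.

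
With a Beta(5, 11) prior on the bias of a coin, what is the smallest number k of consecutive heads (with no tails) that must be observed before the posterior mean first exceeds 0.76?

After k heads and 0 tails the posterior is Beta(5+k, 11), with mean (5+k)/(5+11+k).
Set (5+k)/(16+k) > 0.76 and solve: k > (0.76·16 − 5)/(1 − 0.76) = 29.833.
The smallest integer exceeding 29.833 is 30, and checking k=30: (35)/(46) = 0.7609 > 0.76.

k = 30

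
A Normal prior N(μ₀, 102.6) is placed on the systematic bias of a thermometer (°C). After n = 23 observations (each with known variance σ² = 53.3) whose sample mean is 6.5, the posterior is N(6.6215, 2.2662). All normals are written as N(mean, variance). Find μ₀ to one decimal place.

μ₀ = 12.0

With known observation variance, the Normal–Normal posterior has precision τ_n = τ₀ + n/σ² and mean μ_n = (τ₀μ₀ + (n/σ²)x̄)/τ_n.
Here τ₀ = 1/102.6 = 0.009747 and τ_data = 23/53.3 = 0.431520, so τ_n = 0.441267.
Rearranging for μ₀: μ₀ = (μ_n·τ_n − τ_data·x̄)/τ₀ = (6.6215·0.441267 − 0.431520·6.5) / 0.009747 = 0.116969/0.009747 ≈ 12.0.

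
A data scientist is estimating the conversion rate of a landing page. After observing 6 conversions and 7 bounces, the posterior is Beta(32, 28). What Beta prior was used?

Beta(26, 21)

Beta is conjugate to the binomial likelihood: posterior = Beta(a+s, b+f).
So a = 32 − 6 = 26 and b = 28 − 7 = 21.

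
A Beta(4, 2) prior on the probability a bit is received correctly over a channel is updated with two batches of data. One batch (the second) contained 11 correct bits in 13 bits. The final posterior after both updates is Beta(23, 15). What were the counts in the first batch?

Sequential conjugate updates are equivalent to a single update on the pooled data, so total successes = posterior α − prior α and total failures = posterior β − prior β.
Total across both batches: 23−4=19 correct bits, 15−2=13 errors.
Subtract the second batch: 19−11=8 correct bits and 13−2=11 errors.

8 correct bits and 11 errors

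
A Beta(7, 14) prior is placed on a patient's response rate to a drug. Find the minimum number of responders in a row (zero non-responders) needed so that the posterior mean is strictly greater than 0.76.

After k responders and 0 non-responders the posterior is Beta(7+k, 14), with mean (7+k)/(7+14+k).
Set (7+k)/(21+k) > 0.76 and solve: k > (0.76·21 − 7)/(1 − 0.76) = 37.333.
The smallest integer exceeding 37.333 is 38, and checking k=38: (45)/(59) = 0.7627 > 0.76.

k = 38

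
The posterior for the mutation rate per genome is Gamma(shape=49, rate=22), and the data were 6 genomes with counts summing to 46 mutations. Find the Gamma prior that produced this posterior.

Gamma–Poisson conjugacy: posterior shape = α + Σxᵢ, posterior rate = β + n.
So α = 49 − 46 = 3 and β = 22 − 6 = 16.

Gamma(shape=3, rate=16)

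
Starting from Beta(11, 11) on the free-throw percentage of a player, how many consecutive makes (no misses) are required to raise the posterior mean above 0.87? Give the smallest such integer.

After k makes and 0 misses the posterior is Beta(11+k, 11), with mean (11+k)/(11+11+k).
Set (11+k)/(22+k) > 0.87 and solve: k > (0.87·22 − 11)/(1 − 0.87) = 62.615.
The smallest integer exceeding 62.615 is 63.

k = 63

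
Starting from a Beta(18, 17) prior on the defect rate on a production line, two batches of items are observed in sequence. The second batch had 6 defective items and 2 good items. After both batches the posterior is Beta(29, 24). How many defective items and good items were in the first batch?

5 defective items and 5 good items

Sequential conjugate updates are equivalent to a single update on the pooled data, so total successes = posterior α − prior α and total failures = posterior β − prior β.
Total across both batches: 29−18=11 defective items, 24−17=7 good items.
Subtract the second batch: 11−6=5 defective items and 7−2=5 good items.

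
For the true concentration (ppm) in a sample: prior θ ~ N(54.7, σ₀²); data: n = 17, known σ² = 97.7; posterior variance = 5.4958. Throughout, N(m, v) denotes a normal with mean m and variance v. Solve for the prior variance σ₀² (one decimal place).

For the Normal–Normal model with known σ², precisions add: τ_n = τ₀ + n/σ².
So 1/σ₀² = 1/5.4958 − 17/97.7 = 0.181957 − 0.174002 = 0.007955.
Hence σ₀² = 1/0.007955 ≈ 125.7.

σ₀² = 125.7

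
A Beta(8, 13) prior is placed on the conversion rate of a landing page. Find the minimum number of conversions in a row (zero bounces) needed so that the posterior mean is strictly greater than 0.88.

After k conversions and 0 bounces the posterior is Beta(8+k, 13), with mean (8+k)/(8+13+k).
Set (8+k)/(21+k) > 0.88 and solve: k > (0.88·21 − 8)/(1 − 0.88) = 87.333.
The smallest integer exceeding 87.333 is 88, and checking k=88: (96)/(109) = 0.8807 > 0.88.

k = 88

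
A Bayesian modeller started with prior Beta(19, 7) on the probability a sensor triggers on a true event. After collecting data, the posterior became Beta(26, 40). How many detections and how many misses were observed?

A Beta(a, b) prior with s successes and f failures in binomial data gives a Beta(a+s, b+f) posterior.
So s = 26 − 19 = 7 and f = 40 − 7 = 33.

7 detections and 33 misses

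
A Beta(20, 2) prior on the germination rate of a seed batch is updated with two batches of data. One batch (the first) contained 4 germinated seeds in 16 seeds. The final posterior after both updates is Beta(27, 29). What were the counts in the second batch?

Because Beta–binomial updating is additive in the counts, the combined data contributed (α_post−α_prior, β_post−β_prior) successes and failures.
Total across both batches: 27−20=7 germinated seeds, 29−2=27 non-germinating seeds.
Subtract the first batch: 7−4=3 germinated seeds and 27−12=15 non-germinating seeds.

3 germinated seeds and 15 non-germinating seeds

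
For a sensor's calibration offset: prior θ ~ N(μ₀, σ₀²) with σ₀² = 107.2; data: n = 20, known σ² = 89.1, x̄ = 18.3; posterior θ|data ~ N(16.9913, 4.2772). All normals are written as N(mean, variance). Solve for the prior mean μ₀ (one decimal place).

μ₀ = -14.5

With known observation variance, the Normal–Normal posterior has precision τ_n = τ₀ + n/σ² and mean μ_n = (τ₀μ₀ + (n/σ²)x̄)/τ_n.
Here τ₀ = 1/107.2 = 0.009328 and τ_data = 20/89.1 = 0.224467, so τ_n = 0.233795.
Rearranging for μ₀: μ₀ = (μ_n·τ_n − τ_data·x̄)/τ₀ = (16.9913·0.233795 − 0.224467·18.3) / 0.009328 = -0.135265/0.009328 ≈ -14.5.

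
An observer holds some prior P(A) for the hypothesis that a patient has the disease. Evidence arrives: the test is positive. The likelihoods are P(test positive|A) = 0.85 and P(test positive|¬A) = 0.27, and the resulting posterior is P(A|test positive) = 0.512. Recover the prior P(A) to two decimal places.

P(A) = 0.25

In odds form, posterior odds = prior odds × likelihood ratio, so prior odds = posterior odds ÷ LR.
Posterior odds = 0.512/(1−0.512) = 1.0492. LR = 0.85/0.27 = 3.1481.
Prior odds = 1.0492/3.1481 = 0.3333, so P(A) = 0.3333/(1+0.3333) ≈ 0.25.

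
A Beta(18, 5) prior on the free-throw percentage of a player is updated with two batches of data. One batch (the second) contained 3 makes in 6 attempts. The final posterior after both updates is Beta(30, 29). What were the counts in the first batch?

Sequential conjugate updates are equivalent to a single update on the pooled data, so total successes = posterior α − prior α and total failures = posterior β − prior β.
Total across both batches: 30−18=12 makes, 29−5=24 misses.
Subtract the second batch: 12−3=9 makes and 24−3=21 misses.

9 makes and 21 misses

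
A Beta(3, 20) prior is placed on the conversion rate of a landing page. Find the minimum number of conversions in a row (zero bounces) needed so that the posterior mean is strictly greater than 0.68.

After k conversions and 0 bounces the posterior is Beta(3+k, 20), with mean (3+k)/(3+20+k).
Set (3+k)/(23+k) > 0.68 and solve: k > (0.68·23 − 3)/(1 − 0.68) = 39.500.
The smallest integer exceeding 39.500 is 40.

k = 40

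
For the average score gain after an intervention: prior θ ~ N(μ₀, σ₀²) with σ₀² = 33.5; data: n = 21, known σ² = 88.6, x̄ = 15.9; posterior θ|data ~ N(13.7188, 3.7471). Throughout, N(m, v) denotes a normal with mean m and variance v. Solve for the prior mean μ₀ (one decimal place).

The posterior mean is a precision-weighted average: μ_n = (τ₀μ₀ + τ_data·x̄)/(τ₀+τ_data), with τ₀=1/σ₀² and τ_data=n/σ².
Here τ₀ = 1/33.5 = 0.029851 and τ_data = 21/88.6 = 0.237020, so τ_n = 0.266871.
Rearranging for μ₀: μ₀ = (μ_n·τ_n − τ_data·x̄)/τ₀ = (13.7188·0.266871 − 0.237020·15.9) / 0.029851 = -0.107468/0.029851 ≈ -3.6.

μ₀ = -3.6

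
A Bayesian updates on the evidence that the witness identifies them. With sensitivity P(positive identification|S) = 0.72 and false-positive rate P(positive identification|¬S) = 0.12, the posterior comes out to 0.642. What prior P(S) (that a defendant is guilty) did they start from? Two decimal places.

P(S) = 0.23

Bayes' rule in odds form gives O(S|E) = O(S)·[P(E|S)/P(E|¬S)], hence O(S) = O(S|E)/LR.
Posterior odds = 0.642/(1−0.642) = 1.7933. LR = 0.72/0.12 = 6.0000.
Prior odds = 1.7933/6.0000 = 0.2989, so P(S) = 0.2989/(1+0.2989) ≈ 0.23.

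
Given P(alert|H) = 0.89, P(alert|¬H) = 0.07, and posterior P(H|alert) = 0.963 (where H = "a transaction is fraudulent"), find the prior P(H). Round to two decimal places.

Bayes' rule in odds form gives O(H|E) = O(H)·[P(E|H)/P(E|¬H)], hence O(H) = O(H|E)/LR.
Posterior odds = 0.963/(1−0.963) = 26.0270. LR = 0.89/0.07 = 12.7143.
Prior odds = 26.0270/12.7143 = 2.0471, so P(H) = 2.0471/(1+2.0471) ≈ 0.67.

P(H) = 0.67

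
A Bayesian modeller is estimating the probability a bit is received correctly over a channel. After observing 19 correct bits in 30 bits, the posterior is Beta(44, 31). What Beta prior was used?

Beta(25, 20)

Beta is conjugate to the binomial likelihood: posterior = Beta(α+s, β+f).
So α = 44 − 19 = 25 and β = 31 − 11 = 20.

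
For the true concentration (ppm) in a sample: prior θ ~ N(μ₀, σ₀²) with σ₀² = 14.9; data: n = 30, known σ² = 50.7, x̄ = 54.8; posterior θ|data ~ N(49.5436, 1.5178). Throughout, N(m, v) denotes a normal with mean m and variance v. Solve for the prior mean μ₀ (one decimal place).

The posterior mean is a precision-weighted average: μ_n = (τ₀μ₀ + τ_data·x̄)/(τ₀+τ_data), with τ₀=1/σ₀² and τ_data=n/σ².
Here τ₀ = 1/14.9 = 0.067114 and τ_data = 30/50.7 = 0.591716, so τ_n = 0.658830.
Rearranging for μ₀: μ₀ = (μ_n·τ_n − τ_data·x̄)/τ₀ = (49.5436·0.658830 − 0.591716·54.8) / 0.067114 = 0.214773/0.067114 ≈ 3.2.

μ₀ = 3.2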